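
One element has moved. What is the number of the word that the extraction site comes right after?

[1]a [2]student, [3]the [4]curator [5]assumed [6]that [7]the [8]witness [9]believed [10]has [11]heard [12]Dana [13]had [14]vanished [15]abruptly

9

The displaced element is "a student" (word 2).
It is linked across 2 clause boundaries (that → Ø).
It functions as the subject of "heard", so the gap sits immediately after word 9 ("believed").
Base order: The curator assumed that the witness believed that a student has heard Dana had vanished abruptly.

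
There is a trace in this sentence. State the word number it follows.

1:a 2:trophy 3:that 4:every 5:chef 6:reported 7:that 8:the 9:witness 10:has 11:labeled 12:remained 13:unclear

11

The displaced element is "a trophy" (word 2).
It is linked across 1 clause boundary (that).
It functions as the direct object of "labeled", so the gap sits immediately after word 11 ("labeled").
Base order: Every chef reported that the witness has labeled a trophy.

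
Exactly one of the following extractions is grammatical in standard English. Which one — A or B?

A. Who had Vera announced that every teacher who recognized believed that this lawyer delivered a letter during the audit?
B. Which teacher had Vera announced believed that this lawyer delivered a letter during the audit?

B

In A, the wh-phrase is extracted from inside a complex-NP island (relative clause) (introduced by "who"), which blocks movement.
In B, the extraction path crosses only that-complement boundaries, which are transparent.
So B is grammatical.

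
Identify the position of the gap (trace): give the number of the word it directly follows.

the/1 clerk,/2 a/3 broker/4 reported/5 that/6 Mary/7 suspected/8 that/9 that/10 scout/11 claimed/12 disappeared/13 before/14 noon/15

The displaced element is "the clerk" (word 2).
It is linked across 3 clause boundaries (that → that → Ø).
It functions as the subject of "disappeared", so the gap sits immediately after word 12 ("claimed").
Base order: A broker reported that Mary suspected that that scout claimed that the clerk disappeared before noon.

12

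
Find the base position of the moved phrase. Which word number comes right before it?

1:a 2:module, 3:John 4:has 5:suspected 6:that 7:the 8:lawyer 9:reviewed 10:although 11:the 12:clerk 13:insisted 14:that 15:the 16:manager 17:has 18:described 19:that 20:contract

The displaced element is "a module" (word 2).
It is linked across 1 clause boundary (that).
It functions as the direct object of "reviewed", so the gap sits immediately after word 9 ("reviewed").
Base order: John has suspected that the lawyer reviewed a module although the clerk insisted that the manager has described that contract.

9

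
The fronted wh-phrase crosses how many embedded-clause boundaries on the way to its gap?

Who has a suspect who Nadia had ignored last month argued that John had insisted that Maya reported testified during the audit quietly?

"who" is extracted from the subject of "testified".
Boundaries crossed, outermost first: [that], [that], [Ø] — 3 in total.

3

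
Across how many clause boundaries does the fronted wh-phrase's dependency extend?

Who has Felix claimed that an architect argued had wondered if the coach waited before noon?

"who" is extracted from the subject of "wondered".
Boundaries crossed, outermost first: [that], [Ø] — 2 in total.

2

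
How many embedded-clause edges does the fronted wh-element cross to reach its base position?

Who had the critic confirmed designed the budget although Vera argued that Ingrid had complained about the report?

1

"who" is extracted from the subject of "designed".
Boundaries crossed, outermost first: [Ø] — 1 in total.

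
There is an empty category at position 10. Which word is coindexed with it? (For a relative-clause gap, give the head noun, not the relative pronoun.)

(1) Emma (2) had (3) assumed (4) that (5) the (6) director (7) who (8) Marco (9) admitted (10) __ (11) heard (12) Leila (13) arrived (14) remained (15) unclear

6

The gap at 10 is the subject of "heard", inside a relative clause.
The relative pronoun is "who" (word 7); it is bound by the head noun immediately before it.
Its filler is the head noun "director", at word 6.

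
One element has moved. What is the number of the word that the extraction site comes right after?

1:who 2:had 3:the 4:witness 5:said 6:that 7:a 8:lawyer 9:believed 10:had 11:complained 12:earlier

9

The displaced element is "who" (word 1).
It is linked across 2 clause boundaries (that → Ø).
It functions as the subject of "complained", so the gap sits immediately after word 9 ("believed").
Base order: The witness had said that a lawyer believed that who had complained earlier.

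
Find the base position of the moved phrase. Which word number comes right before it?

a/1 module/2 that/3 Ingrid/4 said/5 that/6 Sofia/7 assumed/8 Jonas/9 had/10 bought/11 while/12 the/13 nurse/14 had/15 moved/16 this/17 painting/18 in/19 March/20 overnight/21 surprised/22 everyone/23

11

The displaced element is "a module" (word 2).
It is linked across 2 clause boundaries (that → Ø).
It functions as the direct object of "bought", so the gap sits immediately after word 11 ("bought").
Base order: Ingrid said that Sofia assumed Jonas had bought a module while the nurse had moved this painting in March overnight.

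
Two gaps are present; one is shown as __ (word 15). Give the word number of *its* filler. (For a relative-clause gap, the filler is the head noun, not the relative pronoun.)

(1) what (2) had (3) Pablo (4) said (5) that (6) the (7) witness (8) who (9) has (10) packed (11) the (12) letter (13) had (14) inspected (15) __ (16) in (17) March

1

The marked gap is the direct object of "inspected".
Its filler is the fronted wh-phrase "what", at word 1.
(The other dependency links word 7 to a gap after word 8.)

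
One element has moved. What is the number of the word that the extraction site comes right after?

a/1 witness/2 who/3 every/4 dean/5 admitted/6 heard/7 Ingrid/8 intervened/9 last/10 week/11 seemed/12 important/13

The displaced element is "a witness" (word 2).
It is linked across 1 clause boundary (Ø).
It functions as the subject of "heard", so the gap sits immediately after word 6 ("admitted").
Base order: Every dean admitted a witness heard Ingrid intervened last week.

6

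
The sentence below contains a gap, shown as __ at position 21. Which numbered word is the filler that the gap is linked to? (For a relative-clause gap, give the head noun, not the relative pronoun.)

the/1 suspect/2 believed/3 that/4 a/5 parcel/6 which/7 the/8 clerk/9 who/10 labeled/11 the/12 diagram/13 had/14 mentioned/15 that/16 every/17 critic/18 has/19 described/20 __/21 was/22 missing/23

The gap at 21 is the object of "described", inside a relative clause.
The relative pronoun is "which" (word 7); it is bound by the head noun immediately before it.
Its filler is the head noun "parcel", at word 6.

6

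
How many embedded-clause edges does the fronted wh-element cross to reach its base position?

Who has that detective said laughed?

"who" is extracted from the subject of "laughed".
Boundaries crossed, outermost first: [Ø] — 1 in total.

1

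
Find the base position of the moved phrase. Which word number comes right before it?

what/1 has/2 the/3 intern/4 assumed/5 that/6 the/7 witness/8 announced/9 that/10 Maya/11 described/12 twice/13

The displaced element is "what" (word 1).
It is linked across 2 clause boundaries (that → that).
It functions as the direct object of "described", so the gap sits immediately after word 12 ("described").
Base order: The intern has assumed that the witness announced that Maya described what twice.

12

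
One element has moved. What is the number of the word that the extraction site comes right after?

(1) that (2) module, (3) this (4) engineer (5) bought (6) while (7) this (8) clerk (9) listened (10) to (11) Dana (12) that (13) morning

5

The displaced element is "that module" (word 2).
It functions as the direct object of "bought", so the gap sits immediately after word 5 ("bought").
Base order: This engineer bought that module while this clerk listened to Dana that morning.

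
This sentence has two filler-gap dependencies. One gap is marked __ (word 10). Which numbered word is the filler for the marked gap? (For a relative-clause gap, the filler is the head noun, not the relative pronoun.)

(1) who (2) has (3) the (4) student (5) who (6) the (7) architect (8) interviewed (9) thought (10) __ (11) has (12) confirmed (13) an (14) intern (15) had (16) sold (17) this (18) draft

The marked gap is the subject of "confirmed".
Its filler is the fronted wh-phrase "who", at word 1.
(The other dependency links word 4 to a gap after word 8.)

1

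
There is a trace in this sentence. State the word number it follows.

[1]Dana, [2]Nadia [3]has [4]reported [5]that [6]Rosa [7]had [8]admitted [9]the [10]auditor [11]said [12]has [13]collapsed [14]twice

11

The displaced element is "Dana" (word 1).
It is linked across 3 clause boundaries (that → Ø → Ø).
It functions as the subject of "collapsed", so the gap sits immediately after word 11 ("said").
Base order: Nadia has reported that Rosa had admitted the auditor said Dana has collapsed twice.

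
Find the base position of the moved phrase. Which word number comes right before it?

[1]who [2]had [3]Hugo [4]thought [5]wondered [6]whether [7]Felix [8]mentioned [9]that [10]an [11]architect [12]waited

4

The displaced element is "who" (word 1).
It is linked across 1 clause boundary (Ø).
It functions as the subject of "wondered", so the gap sits immediately after word 4 ("thought").
Base order: Hugo had thought who wondered whether Felix mentioned that an architect waited.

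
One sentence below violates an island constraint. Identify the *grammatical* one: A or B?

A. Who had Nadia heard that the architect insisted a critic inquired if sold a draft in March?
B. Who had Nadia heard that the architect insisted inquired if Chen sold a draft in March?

In A, the wh-phrase is extracted from inside a wh-island (introduced by "if"), which blocks movement.
In B, the extraction path crosses only that-complement boundaries, which are transparent.
So B is grammatical.

B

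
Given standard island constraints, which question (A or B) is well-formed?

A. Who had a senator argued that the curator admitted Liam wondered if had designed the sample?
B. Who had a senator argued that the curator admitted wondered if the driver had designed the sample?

In A, the wh-phrase is extracted from inside a wh-island (introduced by "if"), which blocks movement.
In B, the extraction path crosses only that-complement boundaries, which are transparent.
So B is grammatical.

B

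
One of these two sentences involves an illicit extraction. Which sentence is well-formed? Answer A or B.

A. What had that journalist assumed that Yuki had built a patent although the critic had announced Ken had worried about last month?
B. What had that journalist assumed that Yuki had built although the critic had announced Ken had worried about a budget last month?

B

In A, the wh-phrase is extracted from inside an adjunct island (introduced by "although"), which blocks movement.
In B, the extraction path crosses only that-complement boundaries, which are transparent.
So B is grammatical.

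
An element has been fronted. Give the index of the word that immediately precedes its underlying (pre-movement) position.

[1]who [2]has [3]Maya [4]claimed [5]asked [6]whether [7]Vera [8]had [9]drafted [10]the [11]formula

The displaced element is "who" (word 1).
It is linked across 1 clause boundary (Ø).
It functions as the subject of "asked", so the gap sits immediately after word 4 ("claimed").
Base order: Maya has claimed who asked whether Vera had drafted the formula.

4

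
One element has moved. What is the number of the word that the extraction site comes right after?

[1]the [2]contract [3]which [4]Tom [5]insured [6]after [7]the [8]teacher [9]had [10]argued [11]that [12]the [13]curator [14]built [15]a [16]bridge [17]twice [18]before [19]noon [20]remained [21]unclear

5

The displaced element is "the contract" (word 2).
It functions as the direct object of "insured", so the gap sits immediately after word 5 ("insured").
Base order: Tom insured the contract after the teacher had argued that the curator built a bridge twice before noon.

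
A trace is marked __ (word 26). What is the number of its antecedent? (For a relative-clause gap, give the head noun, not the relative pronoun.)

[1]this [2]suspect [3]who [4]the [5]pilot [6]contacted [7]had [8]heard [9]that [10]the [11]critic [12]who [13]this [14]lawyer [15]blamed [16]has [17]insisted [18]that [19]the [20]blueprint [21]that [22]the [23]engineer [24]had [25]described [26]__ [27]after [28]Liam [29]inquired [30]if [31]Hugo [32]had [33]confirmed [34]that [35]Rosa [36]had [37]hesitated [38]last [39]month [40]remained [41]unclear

20

The gap at 26 is the object of "described", inside a relative clause.
The relative pronoun is "that" (word 21); it is bound by the head noun immediately before it.
Its filler is the head noun "blueprint", at word 20.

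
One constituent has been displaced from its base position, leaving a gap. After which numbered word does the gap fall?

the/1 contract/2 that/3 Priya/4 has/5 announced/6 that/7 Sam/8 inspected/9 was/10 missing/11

The displaced element is "the contract" (word 2).
It is linked across 1 clause boundary (that).
It functions as the direct object of "inspected", so the gap sits immediately after word 9 ("inspected").
Base order: Priya has announced that Sam inspected the contract.

9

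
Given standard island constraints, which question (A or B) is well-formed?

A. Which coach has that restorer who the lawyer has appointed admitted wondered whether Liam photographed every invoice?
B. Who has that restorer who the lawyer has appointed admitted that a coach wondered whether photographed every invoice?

In B, the wh-phrase is extracted from inside a wh-island (introduced by "whether"), which blocks movement.
In A, the extraction path crosses only that-complement boundaries, which are transparent.
So A is grammatical.

A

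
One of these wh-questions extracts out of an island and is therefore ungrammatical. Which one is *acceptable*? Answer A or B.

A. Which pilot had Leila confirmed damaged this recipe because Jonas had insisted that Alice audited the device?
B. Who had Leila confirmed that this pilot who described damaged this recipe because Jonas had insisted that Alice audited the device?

A

In B, the wh-phrase is extracted from inside a complex-NP island (relative clause) (introduced by "who"), which blocks movement.
In A, the extraction path crosses only that-complement boundaries, which are transparent.
So A is grammatical.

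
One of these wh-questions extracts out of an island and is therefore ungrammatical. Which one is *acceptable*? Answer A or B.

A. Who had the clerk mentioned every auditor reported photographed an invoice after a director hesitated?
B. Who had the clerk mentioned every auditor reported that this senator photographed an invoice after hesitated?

A

In B, the wh-phrase is extracted from inside an adjunct island (introduced by "after"), which blocks movement.
In A, the extraction path crosses only that-complement boundaries, which are transparent.
So A is grammatical.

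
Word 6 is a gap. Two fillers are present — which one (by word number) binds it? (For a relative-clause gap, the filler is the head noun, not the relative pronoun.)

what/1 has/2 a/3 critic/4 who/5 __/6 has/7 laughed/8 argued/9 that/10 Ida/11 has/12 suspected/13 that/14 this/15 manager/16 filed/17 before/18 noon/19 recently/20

4

The marked gap is inside the relative clause, the subject of "laughed".
Its filler is the head noun "critic" (via "who"), at word 4.
(The other dependency links word 1 to a gap after word 17.)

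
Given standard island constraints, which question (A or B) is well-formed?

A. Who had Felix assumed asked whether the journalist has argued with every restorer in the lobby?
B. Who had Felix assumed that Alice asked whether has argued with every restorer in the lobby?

In B, the wh-phrase is extracted from inside a wh-island (introduced by "whether"), which blocks movement.
In A, the extraction path crosses only that-complement boundaries, which are transparent.
So A is grammatical.

A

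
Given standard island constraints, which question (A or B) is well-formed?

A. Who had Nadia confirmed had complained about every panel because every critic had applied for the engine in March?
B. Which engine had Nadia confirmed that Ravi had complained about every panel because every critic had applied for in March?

In B, the wh-phrase is extracted from inside an adjunct island (introduced by "because"), which blocks movement.
In A, the extraction path crosses only that-complement boundaries, which are transparent.
So A is grammatical.

A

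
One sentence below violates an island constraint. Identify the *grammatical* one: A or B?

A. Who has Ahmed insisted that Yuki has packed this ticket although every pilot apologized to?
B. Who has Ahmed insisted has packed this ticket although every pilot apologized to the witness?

B

In A, the wh-phrase is extracted from inside an adjunct island (introduced by "although"), which blocks movement.
In B, the extraction path crosses only that-complement boundaries, which are transparent.
So B is grammatical.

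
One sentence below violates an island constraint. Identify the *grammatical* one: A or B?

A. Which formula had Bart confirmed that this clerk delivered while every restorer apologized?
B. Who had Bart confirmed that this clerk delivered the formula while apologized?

A

In B, the wh-phrase is extracted from inside an adjunct island (introduced by "while"), which blocks movement.
In A, the extraction path crosses only that-complement boundaries, which are transparent.
So A is grammatical.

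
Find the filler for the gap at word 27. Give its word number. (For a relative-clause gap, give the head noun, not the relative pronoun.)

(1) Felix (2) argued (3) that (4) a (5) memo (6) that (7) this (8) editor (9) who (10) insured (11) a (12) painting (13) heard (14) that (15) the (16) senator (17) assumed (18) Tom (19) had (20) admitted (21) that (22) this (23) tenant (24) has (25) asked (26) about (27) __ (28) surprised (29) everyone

The gap at 27 is the prepositional object of "asked", inside a relative clause.
The relative pronoun is "that" (word 6); it is bound by the head noun immediately before it.
Its filler is the head noun "memo", at word 5.

5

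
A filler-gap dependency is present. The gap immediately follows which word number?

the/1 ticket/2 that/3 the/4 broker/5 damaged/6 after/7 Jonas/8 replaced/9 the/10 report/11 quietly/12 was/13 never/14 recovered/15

The displaced element is "the ticket" (word 2).
It functions as the direct object of "damaged", so the gap sits immediately after word 6 ("damaged").
Base order: The broker damaged the ticket after Jonas replaced the report quietly.

6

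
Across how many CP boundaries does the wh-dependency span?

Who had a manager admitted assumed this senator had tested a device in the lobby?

1

"who" is extracted from the subject of "assumed".
Boundaries crossed, outermost first: [Ø] — 1 in total.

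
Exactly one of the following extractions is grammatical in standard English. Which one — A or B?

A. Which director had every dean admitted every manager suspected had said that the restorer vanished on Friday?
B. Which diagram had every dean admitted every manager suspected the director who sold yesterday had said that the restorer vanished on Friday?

In B, the wh-phrase is extracted from inside a complex-NP island (relative clause) (introduced by "who"), which blocks movement.
In A, the extraction path crosses only that-complement boundaries, which are transparent.
So A is grammatical.

A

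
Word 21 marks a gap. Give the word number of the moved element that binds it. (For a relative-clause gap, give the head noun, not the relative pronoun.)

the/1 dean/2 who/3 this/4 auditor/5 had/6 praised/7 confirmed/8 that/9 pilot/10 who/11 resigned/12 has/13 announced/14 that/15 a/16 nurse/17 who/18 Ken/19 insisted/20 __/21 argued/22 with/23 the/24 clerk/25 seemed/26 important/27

The gap at 21 is the subject of "argued", inside a relative clause.
The relative pronoun is "who" (word 18); it is bound by the head noun immediately before it.
Its filler is the head noun "nurse", at word 17.

17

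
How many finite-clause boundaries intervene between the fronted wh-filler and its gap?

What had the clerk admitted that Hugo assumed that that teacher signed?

2

"what" is extracted from the object of "signed".
Boundaries crossed, outermost first: [that], [that] — 2 in total.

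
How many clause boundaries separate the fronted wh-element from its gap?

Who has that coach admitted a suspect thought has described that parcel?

"who" is extracted from the subject of "described".
Boundaries crossed, outermost first: [Ø], [Ø] — 2 in total.

2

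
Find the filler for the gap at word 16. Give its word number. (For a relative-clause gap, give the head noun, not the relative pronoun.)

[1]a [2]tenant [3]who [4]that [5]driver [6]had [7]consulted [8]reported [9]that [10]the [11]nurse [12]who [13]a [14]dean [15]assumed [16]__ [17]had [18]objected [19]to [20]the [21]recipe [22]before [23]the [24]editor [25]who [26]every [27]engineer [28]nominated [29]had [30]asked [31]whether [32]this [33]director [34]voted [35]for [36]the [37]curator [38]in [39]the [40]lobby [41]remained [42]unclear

11

The gap at 16 is the subject of "objected", inside a relative clause.
The relative pronoun is "who" (word 12); it is bound by the head noun immediately before it.
Its filler is the head noun "nurse", at word 11.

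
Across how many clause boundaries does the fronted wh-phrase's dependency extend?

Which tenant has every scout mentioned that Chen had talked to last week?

1

"which tenant" is extracted from the PP object of "talked".
Boundaries crossed, outermost first: [that] — 1 in total.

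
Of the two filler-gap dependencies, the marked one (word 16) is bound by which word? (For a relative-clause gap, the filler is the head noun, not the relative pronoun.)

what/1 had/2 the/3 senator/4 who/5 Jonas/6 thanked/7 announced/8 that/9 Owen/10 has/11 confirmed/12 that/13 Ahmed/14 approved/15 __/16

1

The marked gap is the direct object of "approved".
Its filler is the fronted wh-phrase "what", at word 1.
(The other dependency links word 4 to a gap after word 7.)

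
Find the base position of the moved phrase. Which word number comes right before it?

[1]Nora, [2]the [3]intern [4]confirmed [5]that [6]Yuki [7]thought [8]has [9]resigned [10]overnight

7

The displaced element is "Nora" (word 1).
It is linked across 2 clause boundaries (that → Ø).
It functions as the subject of "resigned", so the gap sits immediately after word 7 ("thought").
Base order: The intern confirmed that Yuki thought that Nora has resigned overnight.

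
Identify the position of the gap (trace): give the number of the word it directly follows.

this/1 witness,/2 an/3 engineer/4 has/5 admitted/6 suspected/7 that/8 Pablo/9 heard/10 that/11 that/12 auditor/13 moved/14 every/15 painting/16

The displaced element is "this witness" (word 2).
It is linked across 1 clause boundary (Ø).
It functions as the subject of "suspected", so the gap sits immediately after word 6 ("admitted").
Base order: An engineer has admitted that this witness suspected that Pablo heard that that auditor moved every painting.

6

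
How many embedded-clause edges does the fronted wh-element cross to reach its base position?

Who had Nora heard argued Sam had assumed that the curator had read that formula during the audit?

1

"who" is extracted from the subject of "argued".
Boundaries crossed, outermost first: [Ø] — 1 in total.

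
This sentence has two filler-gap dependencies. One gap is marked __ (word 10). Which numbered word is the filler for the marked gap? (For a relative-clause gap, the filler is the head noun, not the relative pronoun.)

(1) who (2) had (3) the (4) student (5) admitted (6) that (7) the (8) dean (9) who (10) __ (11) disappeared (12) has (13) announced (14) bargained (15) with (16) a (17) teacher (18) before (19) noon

8

The marked gap is inside the relative clause, the subject of "disappeared".
Its filler is the head noun "dean" (via "who"), at word 8.
(The other dependency links word 1 to a gap after word 13.)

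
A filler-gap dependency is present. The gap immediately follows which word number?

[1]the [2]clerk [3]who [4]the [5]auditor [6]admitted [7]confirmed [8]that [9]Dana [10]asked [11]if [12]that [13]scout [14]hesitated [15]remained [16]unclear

The displaced element is "the clerk" (word 2).
It is linked across 1 clause boundary (Ø).
It functions as the subject of "confirmed", so the gap sits immediately after word 6 ("admitted").
Base order: The auditor admitted the clerk confirmed that Dana asked if that scout hesitated.

6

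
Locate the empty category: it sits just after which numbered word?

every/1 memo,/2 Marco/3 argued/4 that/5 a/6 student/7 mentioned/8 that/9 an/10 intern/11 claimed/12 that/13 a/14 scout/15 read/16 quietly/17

The displaced element is "every memo" (word 2).
It is linked across 3 clause boundaries (that → that → that).
It functions as the direct object of "read", so the gap sits immediately after word 16 ("read").
Base order: Marco argued that a student mentioned that an intern claimed that a scout read every memo quietly.

16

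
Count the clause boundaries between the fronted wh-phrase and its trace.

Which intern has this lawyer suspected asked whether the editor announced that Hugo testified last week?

1

"which intern" is extracted from the subject of "asked".
Boundaries crossed, outermost first: [Ø] — 1 in total.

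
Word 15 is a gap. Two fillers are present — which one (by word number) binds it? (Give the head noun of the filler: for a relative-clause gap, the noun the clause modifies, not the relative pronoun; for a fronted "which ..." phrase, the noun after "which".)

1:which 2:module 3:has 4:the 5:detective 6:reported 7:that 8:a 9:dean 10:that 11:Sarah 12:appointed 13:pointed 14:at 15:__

The marked gap is the object of the preposition "at" of "pointed".
Its filler is the fronted wh-phrase "which module", at word 2.
(The other dependency links word 9 to a gap after word 12.)

2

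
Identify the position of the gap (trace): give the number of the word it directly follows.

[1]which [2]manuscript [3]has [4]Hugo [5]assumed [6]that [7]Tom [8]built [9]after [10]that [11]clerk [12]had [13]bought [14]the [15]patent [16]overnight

The displaced element is "which manuscript" (word 2).
It is linked across 1 clause boundary (that).
It functions as the direct object of "built", so the gap sits immediately after word 8 ("built").
Base order: Hugo has assumed that Tom built which manuscript after that clerk had bought the patent overnight.

8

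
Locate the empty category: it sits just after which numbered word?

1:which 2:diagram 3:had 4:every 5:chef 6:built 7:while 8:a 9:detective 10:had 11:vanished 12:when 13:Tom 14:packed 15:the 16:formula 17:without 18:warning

6

The displaced element is "which diagram" (word 2).
It functions as the direct object of "built", so the gap sits immediately after word 6 ("built").
Base order: Every chef had built which diagram while a detective had vanished when Tom packed the formula without warning.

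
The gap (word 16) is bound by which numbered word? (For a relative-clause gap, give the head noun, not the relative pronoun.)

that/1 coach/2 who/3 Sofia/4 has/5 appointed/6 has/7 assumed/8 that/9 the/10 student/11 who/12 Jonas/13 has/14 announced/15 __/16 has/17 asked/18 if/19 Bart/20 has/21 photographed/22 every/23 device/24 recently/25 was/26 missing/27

The gap at 16 is the subject of "asked", inside a relative clause.
The relative pronoun is "who" (word 12); it is bound by the head noun immediately before it.
Its filler is the head noun "student", at word 11.

11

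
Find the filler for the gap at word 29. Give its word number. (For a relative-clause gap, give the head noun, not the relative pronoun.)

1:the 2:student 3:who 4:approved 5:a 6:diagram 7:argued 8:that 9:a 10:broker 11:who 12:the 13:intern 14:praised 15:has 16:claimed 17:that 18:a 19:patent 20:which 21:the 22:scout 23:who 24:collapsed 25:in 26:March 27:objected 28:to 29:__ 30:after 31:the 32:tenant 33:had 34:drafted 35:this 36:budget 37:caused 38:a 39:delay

19

The gap at 29 is the prepositional object of "objected", inside a relative clause.
The relative pronoun is "which" (word 20); it is bound by the head noun immediately before it.
Its filler is the head noun "patent", at word 19.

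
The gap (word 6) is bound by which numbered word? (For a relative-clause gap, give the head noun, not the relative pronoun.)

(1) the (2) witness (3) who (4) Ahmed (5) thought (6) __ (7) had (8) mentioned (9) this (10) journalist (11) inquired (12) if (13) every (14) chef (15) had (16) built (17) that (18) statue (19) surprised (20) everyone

2

The gap at 6 is the subject of "mentioned", inside a relative clause.
The relative pronoun is "who" (word 3); it is bound by the head noun immediately before it.
Its filler is the head noun "witness", at word 2.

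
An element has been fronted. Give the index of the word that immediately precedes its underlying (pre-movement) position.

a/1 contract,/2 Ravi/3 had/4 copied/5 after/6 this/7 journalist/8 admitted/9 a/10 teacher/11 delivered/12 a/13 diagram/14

5

The displaced element is "a contract" (word 2).
It functions as the direct object of "copied", so the gap sits immediately after word 5 ("copied").
Base order: Ravi had copied a contract after this journalist admitted a teacher delivered a diagram.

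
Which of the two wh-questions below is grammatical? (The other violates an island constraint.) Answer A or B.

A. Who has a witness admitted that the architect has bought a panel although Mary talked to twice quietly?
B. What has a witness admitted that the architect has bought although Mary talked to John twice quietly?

B

In A, the wh-phrase is extracted from inside an adjunct island (introduced by "although"), which blocks movement.
In B, the extraction path crosses only that-complement boundaries, which are transparent.
So B is grammatical.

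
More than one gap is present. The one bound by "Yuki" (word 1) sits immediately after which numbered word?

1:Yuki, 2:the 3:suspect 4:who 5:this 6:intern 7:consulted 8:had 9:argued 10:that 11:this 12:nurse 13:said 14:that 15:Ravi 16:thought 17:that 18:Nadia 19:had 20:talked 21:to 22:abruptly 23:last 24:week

21

The displaced element is "Yuki" (word 1).
It is linked across 3 clause boundaries (that → that → that).
It functions as the object of the preposition "to" of "talked", so the gap sits immediately after word 21 ("to").
Base order: The suspect who this intern consulted had argued that this nurse said that Ravi thought that Nadia had talked to Yuki abruptly last week.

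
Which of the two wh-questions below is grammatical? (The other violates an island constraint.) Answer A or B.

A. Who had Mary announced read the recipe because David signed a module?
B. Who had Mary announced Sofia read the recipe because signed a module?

In B, the wh-phrase is extracted from inside an adjunct island (introduced by "because"), which blocks movement.
In A, the extraction path crosses only that-complement boundaries, which are transparent.
So A is grammatical.

A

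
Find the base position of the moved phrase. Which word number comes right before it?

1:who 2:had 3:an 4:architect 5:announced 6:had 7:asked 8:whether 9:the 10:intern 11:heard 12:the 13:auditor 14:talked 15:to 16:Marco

5

The displaced element is "who" (word 1).
It is linked across 1 clause boundary (Ø).
It functions as the subject of "asked", so the gap sits immediately after word 5 ("announced").
Base order: An architect had announced that who had asked whether the intern heard the auditor talked to Marco.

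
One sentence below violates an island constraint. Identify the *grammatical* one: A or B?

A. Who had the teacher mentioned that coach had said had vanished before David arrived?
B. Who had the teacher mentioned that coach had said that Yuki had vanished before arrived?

In B, the wh-phrase is extracted from inside an adjunct island (introduced by "before"), which blocks movement.
In A, the extraction path crosses only that-complement boundaries, which are transparent.
So A is grammatical.

A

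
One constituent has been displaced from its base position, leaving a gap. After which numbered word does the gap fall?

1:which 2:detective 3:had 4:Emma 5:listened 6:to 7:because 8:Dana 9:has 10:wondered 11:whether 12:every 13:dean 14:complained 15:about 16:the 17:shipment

The displaced element is "which detective" (word 2).
It functions as the object of the preposition "to" of "listened", so the gap sits immediately after word 6 ("to").
Base order: Emma had listened to which detective because Dana has wondered whether every dean complained about the shipment.

6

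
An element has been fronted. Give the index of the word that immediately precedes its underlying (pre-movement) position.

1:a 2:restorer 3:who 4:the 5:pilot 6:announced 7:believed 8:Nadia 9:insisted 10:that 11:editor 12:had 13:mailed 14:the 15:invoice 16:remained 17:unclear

6

The displaced element is "a restorer" (word 2).
It is linked across 1 clause boundary (Ø).
It functions as the subject of "believed", so the gap sits immediately after word 6 ("announced").
Base order: The pilot announced a restorer believed Nadia insisted that editor had mailed the invoice.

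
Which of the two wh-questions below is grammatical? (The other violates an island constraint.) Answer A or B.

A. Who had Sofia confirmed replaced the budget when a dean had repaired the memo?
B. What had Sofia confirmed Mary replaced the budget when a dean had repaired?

A

In B, the wh-phrase is extracted from inside an adjunct island (introduced by "when"), which blocks movement.
In A, the extraction path crosses only that-complement boundaries, which are transparent.
So A is grammatical.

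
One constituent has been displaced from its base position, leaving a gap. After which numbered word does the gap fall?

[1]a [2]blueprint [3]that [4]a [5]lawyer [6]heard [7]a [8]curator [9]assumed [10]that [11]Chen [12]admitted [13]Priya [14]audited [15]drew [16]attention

14

The displaced element is "a blueprint" (word 2).
It is linked across 3 clause boundaries (Ø → that → Ø).
It functions as the direct object of "audited", so the gap sits immediately after word 14 ("audited").
Base order: A lawyer heard a curator assumed that Chen admitted Priya audited a blueprint.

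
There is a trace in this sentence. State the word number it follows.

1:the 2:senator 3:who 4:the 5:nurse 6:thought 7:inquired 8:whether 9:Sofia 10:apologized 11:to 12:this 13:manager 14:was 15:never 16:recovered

The displaced element is "the senator" (word 2).
It is linked across 1 clause boundary (Ø).
It functions as the subject of "inquired", so the gap sits immediately after word 6 ("thought").
Base order: The nurse thought that the senator inquired whether Sofia apologized to this manager.

6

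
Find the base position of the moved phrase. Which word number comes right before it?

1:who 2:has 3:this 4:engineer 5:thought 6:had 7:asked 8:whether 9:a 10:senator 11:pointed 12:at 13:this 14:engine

The displaced element is "who" (word 1).
It is linked across 1 clause boundary (Ø).
It functions as the subject of "asked", so the gap sits immediately after word 5 ("thought").
Base order: This engineer has thought that who had asked whether a senator pointed at this engine.

5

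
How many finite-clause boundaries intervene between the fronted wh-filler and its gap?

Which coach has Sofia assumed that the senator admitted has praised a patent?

2

"which coach" is extracted from the subject of "praised".
Boundaries crossed, outermost first: [that], [Ø] — 2 in total.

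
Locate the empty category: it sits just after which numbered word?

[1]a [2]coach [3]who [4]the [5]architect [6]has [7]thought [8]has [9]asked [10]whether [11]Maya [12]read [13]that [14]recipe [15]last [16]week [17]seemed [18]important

The displaced element is "a coach" (word 2).
It is linked across 1 clause boundary (Ø).
It functions as the subject of "asked", so the gap sits immediately after word 7 ("thought").
Base order: The architect has thought that a coach has asked whether Maya read that recipe last week.

7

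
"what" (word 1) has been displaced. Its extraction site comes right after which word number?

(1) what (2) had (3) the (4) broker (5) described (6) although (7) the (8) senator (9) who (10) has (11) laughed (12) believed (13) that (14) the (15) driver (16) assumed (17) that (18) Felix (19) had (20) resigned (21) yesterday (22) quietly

The displaced element is "what" (word 1).
It functions as the direct object of "described", so the gap sits immediately after word 5 ("described").
Base order: The broker had described what although the senator who has laughed believed that the driver assumed that Felix had resigned yesterday quietly.

5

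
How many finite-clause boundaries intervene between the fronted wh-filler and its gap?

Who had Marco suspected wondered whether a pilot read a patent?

"who" is extracted from the subject of "wondered".
Boundaries crossed, outermost first: [Ø] — 1 in total.

1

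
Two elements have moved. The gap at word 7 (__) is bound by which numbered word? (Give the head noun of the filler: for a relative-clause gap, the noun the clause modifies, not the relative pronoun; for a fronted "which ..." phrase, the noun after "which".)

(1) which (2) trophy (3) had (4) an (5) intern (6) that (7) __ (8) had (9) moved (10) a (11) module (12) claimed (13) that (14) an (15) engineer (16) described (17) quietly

The marked gap is inside the relative clause, the subject of "moved".
Its filler is the head noun "intern" (via "that"), at word 5.
(The other dependency links word 2 to a gap after word 16.)

5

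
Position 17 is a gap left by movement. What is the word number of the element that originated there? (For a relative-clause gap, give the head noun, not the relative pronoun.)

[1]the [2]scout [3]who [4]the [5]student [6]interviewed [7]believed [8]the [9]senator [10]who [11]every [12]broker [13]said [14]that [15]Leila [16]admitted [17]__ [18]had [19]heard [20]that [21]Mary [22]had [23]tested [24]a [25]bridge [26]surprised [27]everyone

The gap at 17 is the subject of "heard", inside a relative clause.
The relative pronoun is "who" (word 10); it is bound by the head noun immediately before it.
Its filler is the head noun "senator", at word 9.

9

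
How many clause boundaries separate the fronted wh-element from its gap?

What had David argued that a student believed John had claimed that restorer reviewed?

"what" is extracted from the object of "reviewed".
Boundaries crossed, outermost first: [that], [Ø], [Ø] — 3 in total.

3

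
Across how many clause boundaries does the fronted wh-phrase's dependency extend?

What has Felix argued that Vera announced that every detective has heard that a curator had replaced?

3

"what" is extracted from the object of "replaced".
Boundaries crossed, outermost first: [that], [that], [that] — 3 in total.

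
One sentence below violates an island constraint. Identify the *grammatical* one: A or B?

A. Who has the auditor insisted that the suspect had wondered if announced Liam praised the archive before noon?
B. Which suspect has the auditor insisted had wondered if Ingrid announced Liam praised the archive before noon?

In A, the wh-phrase is extracted from inside a wh-island (introduced by "if"), which blocks movement.
In B, the extraction path crosses only that-complement boundaries, which are transparent.
So B is grammatical.

B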